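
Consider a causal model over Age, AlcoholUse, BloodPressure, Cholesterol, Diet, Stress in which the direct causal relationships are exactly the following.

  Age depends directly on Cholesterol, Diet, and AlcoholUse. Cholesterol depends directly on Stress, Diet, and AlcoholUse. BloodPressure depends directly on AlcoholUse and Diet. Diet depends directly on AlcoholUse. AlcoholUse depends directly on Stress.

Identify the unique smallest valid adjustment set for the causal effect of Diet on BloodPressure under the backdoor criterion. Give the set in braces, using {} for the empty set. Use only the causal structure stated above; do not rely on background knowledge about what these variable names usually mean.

{AlcoholUse}

Variables eligible for adjustment (non-descendants of Diet, excluding Diet and BloodPressure): {AlcoholUse, Stress}.
Backdoor paths from Diet to BloodPressure:
  P1: Diet <- AlcoholUse -> BloodPressure
The empty set is not sufficient: P1 (Diet <- AlcoholUse -> BloodPressure) has no collider blocking it and no conditioned non-collider, so it is open.
Try {AlcoholUse}:
  P1: blocked at fork node AlcoholUse ∈ conditioning set.
{AlcoholUse} contains no descendant of Diet and blocks every backdoor path.
No other singleton works — e.g. {Stress} leaves P1 open — so {AlcoholUse} is the unique smallest valid adjustment set.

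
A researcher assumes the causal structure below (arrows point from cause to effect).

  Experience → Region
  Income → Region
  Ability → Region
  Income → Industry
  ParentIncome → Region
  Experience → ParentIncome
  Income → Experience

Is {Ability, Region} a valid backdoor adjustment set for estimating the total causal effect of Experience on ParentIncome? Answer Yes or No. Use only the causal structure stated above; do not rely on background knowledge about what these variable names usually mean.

Backdoor paths from Experience to ParentIncome (paths whose first edge points into Experience):
  P1: Experience <- Income -> Region <- ParentIncome
Condition 1 (no descendant of Experience in the set): FAILS — Region is a descendant of Experience.
Condition 2 (every backdoor path blocked by {Ability, Region}):
  P1: open — collider(s) Region are conditioned on (or have a conditioned descendant) and no non-collider on the path is in the set.
{Ability, Region} does not satisfy the backdoor criterion.

No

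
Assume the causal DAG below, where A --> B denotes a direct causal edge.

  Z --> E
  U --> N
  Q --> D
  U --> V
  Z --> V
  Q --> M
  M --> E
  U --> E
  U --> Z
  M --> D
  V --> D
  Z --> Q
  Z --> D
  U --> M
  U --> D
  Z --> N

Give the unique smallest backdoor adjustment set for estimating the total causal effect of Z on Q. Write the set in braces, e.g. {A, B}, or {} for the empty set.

Variables eligible for adjustment (non-descendants of Z, excluding Z and Q): {U}.
Backdoor paths from Z to Q:
  P1: Z <- U -> V -> D <- Q
  P2: Z <- U -> V -> D <- M <- Q
  P3: Z <- U -> M <- Q
  P4: Z <- U -> M -> D <- Q
  P5: Z <- U -> D <- Q
  P6: Z <- U -> D <- M <- Q
  P7: Z <- U -> E <- M <- Q
  P8: Z <- U -> E <- M -> D <- Q
Each backdoor path contains an unconditioned collider, so every path is already blocked with the empty conditioning set:
  P1: blocked at collider D (neither it nor any descendant is in the conditioning set).
  P2: blocked at collider D (neither it nor any descendant is in the conditioning set).
  P3: blocked at collider M (neither it nor any descendant is in the conditioning set).
  P4: blocked at collider D (neither it nor any descendant is in the conditioning set).
  P5: blocked at collider D (neither it nor any descendant is in the conditioning set).
  P6: blocked at collider D (neither it nor any descendant is in the conditioning set).
  P7: blocked at collider E (neither it nor any descendant is in the conditioning set).
  P8: blocked at collider E (neither it nor any descendant is in the conditioning set).
The empty set is therefore the unique smallest valid set.

{}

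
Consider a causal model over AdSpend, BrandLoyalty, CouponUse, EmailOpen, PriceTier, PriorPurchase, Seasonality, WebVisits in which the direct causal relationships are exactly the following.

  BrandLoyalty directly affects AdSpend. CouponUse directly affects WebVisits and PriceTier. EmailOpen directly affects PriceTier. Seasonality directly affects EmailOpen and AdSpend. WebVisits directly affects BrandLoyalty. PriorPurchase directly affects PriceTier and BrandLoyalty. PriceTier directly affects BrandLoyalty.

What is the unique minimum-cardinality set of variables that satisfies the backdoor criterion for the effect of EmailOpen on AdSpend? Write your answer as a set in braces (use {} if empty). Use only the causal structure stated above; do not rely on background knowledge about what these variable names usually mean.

{Seasonality}

Variables eligible for adjustment (non-descendants of EmailOpen, excluding EmailOpen and AdSpend): {CouponUse, PriorPurchase, Seasonality, WebVisits}.
Backdoor paths from EmailOpen to AdSpend:
  P1: EmailOpen <- Seasonality -> AdSpend
The empty set is not sufficient: P1 (EmailOpen <- Seasonality -> AdSpend) has no collider blocking it and no conditioned non-collider, so it is open.
Try {Seasonality}:
  P1: blocked at fork node Seasonality ∈ conditioning set.
{Seasonality} contains no descendant of EmailOpen and blocks every backdoor path.
No other singleton works — e.g. {CouponUse} leaves P1 open — so {Seasonality} is the unique smallest valid adjustment set.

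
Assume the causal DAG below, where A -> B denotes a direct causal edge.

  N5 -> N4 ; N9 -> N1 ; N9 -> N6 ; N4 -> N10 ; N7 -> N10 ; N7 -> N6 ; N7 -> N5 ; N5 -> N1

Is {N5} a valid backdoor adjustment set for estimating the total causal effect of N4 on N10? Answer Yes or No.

Backdoor paths from N4 to N10 (paths whose first edge points into N4):
  P1: N4 <- N5 <- N7 -> N10
  P2: N4 <- N5 -> N1 <- N9 -> N6 <- N7 -> N10
Condition 1 (no descendant of N4 in the set): holds — descendants of N4 are {N10}; none are in {N5}.
Condition 2 (every backdoor path blocked by {N5}):
  P1: blocked at chain node N5 ∈ conditioning set.
  P2: blocked at fork node N5 ∈ conditioning set.
{N5} satisfies the backdoor criterion.

Yes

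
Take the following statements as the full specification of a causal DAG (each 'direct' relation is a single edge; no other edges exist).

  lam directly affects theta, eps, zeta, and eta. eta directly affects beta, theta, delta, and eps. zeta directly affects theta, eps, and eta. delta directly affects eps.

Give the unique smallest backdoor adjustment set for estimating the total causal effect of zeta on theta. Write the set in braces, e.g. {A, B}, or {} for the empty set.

Variables eligible for adjustment (non-descendants of zeta, excluding zeta and theta): {lam}.
Backdoor paths from zeta to theta:
  P1: zeta <- lam -> eta -> theta
  P2: zeta <- lam -> theta
  P3: zeta <- lam -> eps <- eta -> theta
  P4: zeta <- lam -> eps <- delta <- eta -> theta
The empty set is not sufficient: P1 (zeta <- lam -> eta -> theta) has no collider blocking it and no conditioned non-collider, so it is open.
Try {lam}:
  P1: blocked at fork node lam ∈ conditioning set.
  P2: blocked at fork node lam ∈ conditioning set.
  P3: blocked at fork node lam ∈ conditioning set.
  P4: blocked at fork node lam ∈ conditioning set.
{lam} contains no descendant of zeta and blocks every backdoor path.
{lam} is the unique smallest valid adjustment set.

{lam}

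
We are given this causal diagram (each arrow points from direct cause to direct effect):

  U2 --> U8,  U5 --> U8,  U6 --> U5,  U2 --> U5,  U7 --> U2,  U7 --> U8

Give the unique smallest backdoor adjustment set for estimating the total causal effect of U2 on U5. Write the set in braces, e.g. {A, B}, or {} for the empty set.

{}

Variables eligible for adjustment (non-descendants of U2, excluding U2 and U5): {U6, U7}.
Backdoor paths from U2 to U5:
  P1: U2 <- U7 -> U8 <- U5
Each backdoor path contains an unconditioned collider, so every path is already blocked with the empty conditioning set:
  P1: blocked at collider U8 (neither it nor any descendant is in the conditioning set).
The empty set is therefore the unique smallest valid set.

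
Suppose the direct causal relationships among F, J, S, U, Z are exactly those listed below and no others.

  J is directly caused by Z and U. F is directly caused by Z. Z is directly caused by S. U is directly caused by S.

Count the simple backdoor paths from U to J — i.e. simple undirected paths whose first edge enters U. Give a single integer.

1

A backdoor path from U to J is any simple undirected path whose first edge points into U (i.e. leaves U via a parent).
Parents of U: {S}.
Enumerating:
  P1: U <- S -> Z -> J
That exhausts the simple backdoor paths. Count: 1.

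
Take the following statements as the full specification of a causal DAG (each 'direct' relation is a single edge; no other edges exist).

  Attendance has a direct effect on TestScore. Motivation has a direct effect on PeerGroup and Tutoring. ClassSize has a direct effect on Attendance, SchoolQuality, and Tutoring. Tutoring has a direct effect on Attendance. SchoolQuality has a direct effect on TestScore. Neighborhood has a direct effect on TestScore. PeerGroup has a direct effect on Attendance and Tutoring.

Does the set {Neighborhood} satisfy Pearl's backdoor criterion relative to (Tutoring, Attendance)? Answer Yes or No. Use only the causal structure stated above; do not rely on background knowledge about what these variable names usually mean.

Backdoor paths from Tutoring to Attendance (paths whose first edge points into Tutoring):
  P1: Tutoring <- ClassSize -> Attendance
  P2: Tutoring <- ClassSize -> SchoolQuality -> TestScore <- Attendance
  P3: Tutoring <- Motivation -> PeerGroup -> Attendance
  P4: Tutoring <- PeerGroup -> Attendance
Condition 1 (no descendant of Tutoring in the set): holds — descendants of Tutoring are {Attendance, TestScore}; none are in {Neighborhood}.
Condition 2 (every backdoor path blocked by {Neighborhood}):
  P1: open — no interior node is in the conditioning set.
  P2: blocked at collider TestScore (neither it nor any descendant is in the conditioning set).
  P3: open — no interior node is in the conditioning set.
  P4: open — no interior node is in the conditioning set.
{Neighborhood} does not satisfy the backdoor criterion.

No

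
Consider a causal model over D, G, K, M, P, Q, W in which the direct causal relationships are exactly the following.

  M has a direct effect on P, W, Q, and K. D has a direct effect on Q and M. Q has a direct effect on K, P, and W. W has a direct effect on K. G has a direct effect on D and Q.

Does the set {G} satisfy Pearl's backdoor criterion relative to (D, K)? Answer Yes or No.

Backdoor paths from D to K (paths whose first edge points into D):
  P1: D <- G -> Q <- M -> W -> K
  P2: D <- G -> Q <- M -> K
  P3: D <- G -> Q -> W <- M -> K
  P4: D <- G -> Q -> W -> K
  P5: D <- G -> Q -> K
  P6: D <- G -> Q -> P <- M -> W -> K
  P7: D <- G -> Q -> P <- M -> K
Condition 1 (no descendant of D in the set): holds — descendants of D are {K, M, P, Q, W}; none are in {G}.
Condition 2 (every backdoor path blocked by {G}):
  P1: blocked at fork node G ∈ conditioning set.
  P2: blocked at fork node G ∈ conditioning set.
  P3: blocked at fork node G ∈ conditioning set.
  P4: blocked at fork node G ∈ conditioning set.
  P5: blocked at fork node G ∈ conditioning set.
  P6: blocked at fork node G ∈ conditioning set.
  P7: blocked at fork node G ∈ conditioning set.
{G} satisfies the backdoor criterion.

Yes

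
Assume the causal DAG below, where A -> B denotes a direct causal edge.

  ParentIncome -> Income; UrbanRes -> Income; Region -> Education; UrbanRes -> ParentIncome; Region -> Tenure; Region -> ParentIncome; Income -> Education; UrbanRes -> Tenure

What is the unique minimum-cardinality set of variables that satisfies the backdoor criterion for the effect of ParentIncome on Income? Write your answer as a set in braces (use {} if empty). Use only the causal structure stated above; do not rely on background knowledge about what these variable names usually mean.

Variables eligible for adjustment (non-descendants of ParentIncome, excluding ParentIncome and Income): {Region, Tenure, UrbanRes}.
Backdoor paths from ParentIncome to Income:
  P1: ParentIncome <- UrbanRes -> Tenure <- Region -> Education <- Income
  P2: ParentIncome <- UrbanRes -> Income
  P3: ParentIncome <- Region -> Tenure <- UrbanRes -> Income
  P4: ParentIncome <- Region -> Education <- Income
The empty set is not sufficient: P2 (ParentIncome <- UrbanRes -> Income) has no collider blocking it and no conditioned non-collider, so it is open.
Try {UrbanRes}:
  P1: blocked at fork node UrbanRes ∈ conditioning set.
  P2: blocked at fork node UrbanRes ∈ conditioning set.
  P3: blocked at collider Tenure (neither it nor any descendant is in the conditioning set).
  P4: blocked at collider Education (neither it nor any descendant is in the conditioning set).
{UrbanRes} contains no descendant of ParentIncome and blocks every backdoor path.
No other singleton works — e.g. {Region} leaves P2 open — so {UrbanRes} is the unique smallest valid adjustment set.

{UrbanRes}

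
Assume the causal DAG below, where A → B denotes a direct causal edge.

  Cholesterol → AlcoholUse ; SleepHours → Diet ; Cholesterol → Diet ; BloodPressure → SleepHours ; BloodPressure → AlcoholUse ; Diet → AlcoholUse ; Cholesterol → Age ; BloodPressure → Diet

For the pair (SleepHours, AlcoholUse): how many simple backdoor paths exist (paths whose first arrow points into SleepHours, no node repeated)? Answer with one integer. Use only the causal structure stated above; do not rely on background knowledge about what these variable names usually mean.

3

A backdoor path from SleepHours to AlcoholUse is any simple undirected path whose first edge points into SleepHours (i.e. leaves SleepHours via a parent).
Parents of SleepHours: {BloodPressure}.
Enumerating:
  P1: SleepHours <- BloodPressure -> Diet <- Cholesterol -> AlcoholUse
  P2: SleepHours <- BloodPressure -> Diet -> AlcoholUse
  P3: SleepHours <- BloodPressure -> AlcoholUse
That exhausts the simple backdoor paths. Count: 3.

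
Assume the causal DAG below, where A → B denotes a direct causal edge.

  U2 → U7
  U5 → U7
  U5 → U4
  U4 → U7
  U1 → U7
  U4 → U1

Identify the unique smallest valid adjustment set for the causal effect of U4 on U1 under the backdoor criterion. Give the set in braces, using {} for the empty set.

Variables eligible for adjustment (non-descendants of U4, excluding U4 and U1): {U2, U5}.
Backdoor paths from U4 to U1:
  P1: U4 <- U5 -> U7 <- U1
Each backdoor path contains an unconditioned collider, so every path is already blocked with the empty conditioning set:
  P1: blocked at collider U7 (neither it nor any descendant is in the conditioning set).
The empty set is therefore the unique smallest valid set.

{}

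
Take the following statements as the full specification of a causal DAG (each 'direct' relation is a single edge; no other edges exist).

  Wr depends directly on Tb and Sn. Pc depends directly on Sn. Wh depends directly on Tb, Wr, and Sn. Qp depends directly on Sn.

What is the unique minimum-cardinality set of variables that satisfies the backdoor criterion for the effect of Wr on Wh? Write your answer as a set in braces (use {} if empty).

Variables eligible for adjustment (non-descendants of Wr, excluding Wr and Wh): {Pc, Qp, Sn, Tb}.
Backdoor paths from Wr to Wh:
  P1: Wr <- Tb -> Wh
  P2: Wr <- Sn -> Wh
The empty set is not sufficient: P1 (Wr <- Tb -> Wh) has no collider blocking it and no conditioned non-collider, so it is open.
Try {Sn, Tb}:
  P1: blocked at fork node Tb ∈ conditioning set.
  P2: blocked at fork node Sn ∈ conditioning set.
{Sn, Tb} contains no descendant of Wr and blocks every backdoor path.
Every element of {Sn, Tb} is needed (dropping Sn leaves P2 open; dropping Tb leaves P1 open), so no proper subset is valid.
Among all size-2 subsets of the eligible variables, only {Sn, Tb} blocks every backdoor path, so it is the unique smallest valid adjustment set.

{Sn, Tb}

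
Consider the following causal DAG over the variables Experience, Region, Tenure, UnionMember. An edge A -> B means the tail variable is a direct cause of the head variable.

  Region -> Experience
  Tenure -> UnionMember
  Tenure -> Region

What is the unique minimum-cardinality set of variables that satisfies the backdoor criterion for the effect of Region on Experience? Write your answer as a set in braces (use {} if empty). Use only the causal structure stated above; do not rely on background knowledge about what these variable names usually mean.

{}

Variables eligible for adjustment (non-descendants of Region, excluding Region and Experience): {Tenure, UnionMember}.
Backdoor paths from Region to Experience:
  (none)
With no backdoor paths the empty set already satisfies the criterion, and it is trivially minimal.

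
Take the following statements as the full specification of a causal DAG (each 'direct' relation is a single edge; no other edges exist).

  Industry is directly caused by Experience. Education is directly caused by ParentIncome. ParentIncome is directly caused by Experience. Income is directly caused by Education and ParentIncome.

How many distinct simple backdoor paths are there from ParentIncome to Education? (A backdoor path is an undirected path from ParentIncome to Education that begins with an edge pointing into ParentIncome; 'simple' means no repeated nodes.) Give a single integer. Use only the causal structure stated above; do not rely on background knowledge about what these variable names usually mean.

A backdoor path from ParentIncome to Education is any simple undirected path whose first edge points into ParentIncome (i.e. leaves ParentIncome via a parent).
Parents of ParentIncome: {Experience}.
No simple path from any parent of ParentIncome reaches Education without revisiting ParentIncome, so there are no backdoor paths.

0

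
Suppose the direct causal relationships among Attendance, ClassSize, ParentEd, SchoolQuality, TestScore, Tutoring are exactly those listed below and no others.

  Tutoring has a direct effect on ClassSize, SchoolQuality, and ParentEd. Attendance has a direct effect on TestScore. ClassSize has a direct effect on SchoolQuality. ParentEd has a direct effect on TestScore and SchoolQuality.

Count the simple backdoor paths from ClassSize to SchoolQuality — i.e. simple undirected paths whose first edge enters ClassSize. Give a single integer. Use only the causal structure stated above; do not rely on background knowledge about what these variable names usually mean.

A backdoor path from ClassSize to SchoolQuality is any simple undirected path whose first edge points into ClassSize (i.e. leaves ClassSize via a parent).
Parents of ClassSize: {Tutoring}.
Enumerating:
  P1: ClassSize <- Tutoring -> ParentEd -> SchoolQuality
  P2: ClassSize <- Tutoring -> SchoolQuality
That exhausts the simple backdoor paths. Count: 2.

2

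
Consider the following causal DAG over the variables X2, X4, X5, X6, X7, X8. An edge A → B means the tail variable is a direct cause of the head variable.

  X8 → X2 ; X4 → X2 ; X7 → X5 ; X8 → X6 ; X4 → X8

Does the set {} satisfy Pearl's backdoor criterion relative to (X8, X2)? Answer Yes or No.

No

Backdoor paths from X8 to X2 (paths whose first edge points into X8):
  P1: X8 <- X4 -> X2
Condition 1 (no descendant of X8 in the set): holds — descendants of X8 are {X2, X6}; none are in {}.
Condition 2 (every backdoor path blocked by {}):
  P1: open — no interior node is in the conditioning set.
{} does not satisfy the backdoor criterion.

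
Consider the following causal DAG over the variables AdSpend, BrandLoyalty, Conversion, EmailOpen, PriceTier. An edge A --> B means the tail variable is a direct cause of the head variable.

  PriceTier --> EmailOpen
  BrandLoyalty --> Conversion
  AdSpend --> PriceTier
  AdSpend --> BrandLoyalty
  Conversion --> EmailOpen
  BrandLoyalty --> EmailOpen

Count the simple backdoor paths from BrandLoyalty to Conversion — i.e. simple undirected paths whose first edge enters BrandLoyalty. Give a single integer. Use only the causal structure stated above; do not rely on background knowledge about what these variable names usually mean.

1

A backdoor path from BrandLoyalty to Conversion is any simple undirected path whose first edge points into BrandLoyalty (i.e. leaves BrandLoyalty via a parent).
Parents of BrandLoyalty: {AdSpend}.
Enumerating:
  P1: BrandLoyalty <- AdSpend -> PriceTier -> EmailOpen <- Conversion
That exhausts the simple backdoor paths. Count: 1.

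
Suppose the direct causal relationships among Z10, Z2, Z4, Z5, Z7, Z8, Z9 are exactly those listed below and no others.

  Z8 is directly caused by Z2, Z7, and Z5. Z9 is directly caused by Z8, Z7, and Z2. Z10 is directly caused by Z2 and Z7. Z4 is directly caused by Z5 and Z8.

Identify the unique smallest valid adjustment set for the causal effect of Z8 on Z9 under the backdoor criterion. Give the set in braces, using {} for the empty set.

{Z2, Z7}

Variables eligible for adjustment (non-descendants of Z8, excluding Z8 and Z9): {Z10, Z2, Z5, Z7}.
Backdoor paths from Z8 to Z9:
  P1: Z8 <- Z2 -> Z9
  P2: Z8 <- Z2 -> Z10 <- Z7 -> Z9
  P3: Z8 <- Z7 -> Z9
  P4: Z8 <- Z7 -> Z10 <- Z2 -> Z9
The empty set is not sufficient: P1 (Z8 <- Z2 -> Z9) has no collider blocking it and no conditioned non-collider, so it is open.
Try {Z2, Z7}:
  P1: blocked at fork node Z2 ∈ conditioning set.
  P2: blocked at fork node Z2 ∈ conditioning set.
  P3: blocked at fork node Z7 ∈ conditioning set.
  P4: blocked at fork node Z7 ∈ conditioning set.
{Z2, Z7} contains no descendant of Z8 and blocks every backdoor path.
Every element of {Z2, Z7} is needed (dropping Z2 leaves P1 open; dropping Z7 leaves P3 open), so no proper subset is valid.
Among all size-2 subsets of the eligible variables, only {Z2, Z7} blocks every backdoor path, so it is the unique smallest valid adjustment set.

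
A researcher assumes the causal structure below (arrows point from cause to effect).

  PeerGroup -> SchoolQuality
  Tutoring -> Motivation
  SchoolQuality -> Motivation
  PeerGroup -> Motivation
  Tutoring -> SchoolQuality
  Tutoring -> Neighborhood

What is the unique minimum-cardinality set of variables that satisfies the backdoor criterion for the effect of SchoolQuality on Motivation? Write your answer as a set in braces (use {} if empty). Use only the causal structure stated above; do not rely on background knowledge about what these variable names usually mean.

Variables eligible for adjustment (non-descendants of SchoolQuality, excluding SchoolQuality and Motivation): {Neighborhood, PeerGroup, Tutoring}.
Backdoor paths from SchoolQuality to Motivation:
  P1: SchoolQuality <- Tutoring -> Motivation
  P2: SchoolQuality <- PeerGroup -> Motivation
The empty set is not sufficient: P1 (SchoolQuality <- Tutoring -> Motivation) has no collider blocking it and no conditioned non-collider, so it is open.
Try {PeerGroup, Tutoring}:
  P1: blocked at fork node Tutoring ∈ conditioning set.
  P2: blocked at fork node PeerGroup ∈ conditioning set.
{PeerGroup, Tutoring} contains no descendant of SchoolQuality and blocks every backdoor path.
Every element of {PeerGroup, Tutoring} is needed (dropping PeerGroup leaves P2 open; dropping Tutoring leaves P1 open), so no proper subset is valid.
Among all size-2 subsets of the eligible variables, only {PeerGroup, Tutoring} blocks every backdoor path, so it is the unique smallest valid adjustment set.

{PeerGroup, Tutoring}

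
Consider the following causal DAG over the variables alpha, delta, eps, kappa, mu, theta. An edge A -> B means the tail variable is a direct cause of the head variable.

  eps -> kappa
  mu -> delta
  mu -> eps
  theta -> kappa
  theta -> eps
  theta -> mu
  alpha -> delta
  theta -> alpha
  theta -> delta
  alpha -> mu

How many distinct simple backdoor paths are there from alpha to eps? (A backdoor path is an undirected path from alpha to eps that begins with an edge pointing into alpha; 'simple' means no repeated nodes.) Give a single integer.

4

A backdoor path from alpha to eps is any simple undirected path whose first edge points into alpha (i.e. leaves alpha via a parent).
Parents of alpha: {theta}.
Enumerating:
  P1: alpha <- theta -> mu -> eps
  P2: alpha <- theta -> eps
  P3: alpha <- theta -> kappa <- eps
  P4: alpha <- theta -> delta <- mu -> eps
That exhausts the simple backdoor paths. Count: 4.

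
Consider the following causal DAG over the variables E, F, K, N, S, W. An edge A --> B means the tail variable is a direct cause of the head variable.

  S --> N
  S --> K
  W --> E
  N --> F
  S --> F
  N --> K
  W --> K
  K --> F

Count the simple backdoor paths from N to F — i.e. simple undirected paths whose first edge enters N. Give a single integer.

2

A backdoor path from N to F is any simple undirected path whose first edge points into N (i.e. leaves N via a parent).
Parents of N: {S}.
Enumerating:
  P1: N <- S -> K -> F
  P2: N <- S -> F
That exhausts the simple backdoor paths. Count: 2.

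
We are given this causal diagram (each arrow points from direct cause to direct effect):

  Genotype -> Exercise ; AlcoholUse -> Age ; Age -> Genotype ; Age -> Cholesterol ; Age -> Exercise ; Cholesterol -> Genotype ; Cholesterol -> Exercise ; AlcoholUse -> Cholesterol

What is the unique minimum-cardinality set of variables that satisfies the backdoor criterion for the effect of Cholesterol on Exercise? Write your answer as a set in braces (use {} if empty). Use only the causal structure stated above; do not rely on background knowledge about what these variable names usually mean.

{Age}

Variables eligible for adjustment (non-descendants of Cholesterol, excluding Cholesterol and Exercise): {Age, AlcoholUse}.
Backdoor paths from Cholesterol to Exercise:
  P1: Cholesterol <- AlcoholUse -> Age -> Genotype -> Exercise
  P2: Cholesterol <- AlcoholUse -> Age -> Exercise
  P3: Cholesterol <- Age -> Genotype -> Exercise
  P4: Cholesterol <- Age -> Exercise
The empty set is not sufficient: P1 (Cholesterol <- AlcoholUse -> Age -> Genotype -> Exercise) has no collider blocking it and no conditioned non-collider, so it is open.
Try {Age}:
  P1: blocked at chain node Age ∈ conditioning set.
  P2: blocked at chain node Age ∈ conditioning set.
  P3: blocked at fork node Age ∈ conditioning set.
  P4: blocked at fork node Age ∈ conditioning set.
{Age} contains no descendant of Cholesterol and blocks every backdoor path.
No other singleton works — e.g. {AlcoholUse} leaves P3 open — so {Age} is the unique smallest valid adjustment set.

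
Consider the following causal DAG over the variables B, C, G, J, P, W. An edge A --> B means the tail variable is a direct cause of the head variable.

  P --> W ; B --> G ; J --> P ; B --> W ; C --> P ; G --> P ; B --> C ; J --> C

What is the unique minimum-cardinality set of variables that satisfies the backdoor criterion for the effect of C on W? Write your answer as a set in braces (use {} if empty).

{B, J}

Variables eligible for adjustment (non-descendants of C, excluding C and W): {B, G, J}.
Backdoor paths from C to W:
  P1: C <- J -> P <- G <- B -> W
  P2: C <- J -> P -> W
  P3: C <- B -> G -> P -> W
  P4: C <- B -> W
The empty set is not sufficient: P2 (C <- J -> P -> W) has no collider blocking it and no conditioned non-collider, so it is open.
Try {B, J}:
  P1: blocked at fork node J ∈ conditioning set.
  P2: blocked at fork node J ∈ conditioning set.
  P3: blocked at fork node B ∈ conditioning set.
  P4: blocked at fork node B ∈ conditioning set.
{B, J} contains no descendant of C and blocks every backdoor path.
Every element of {B, J} is needed (dropping B leaves P3 open; dropping J leaves P2 open), so no proper subset is valid.
Among all size-2 subsets of the eligible variables, only {B, J} blocks every backdoor path, so it is the unique smallest valid adjustment set.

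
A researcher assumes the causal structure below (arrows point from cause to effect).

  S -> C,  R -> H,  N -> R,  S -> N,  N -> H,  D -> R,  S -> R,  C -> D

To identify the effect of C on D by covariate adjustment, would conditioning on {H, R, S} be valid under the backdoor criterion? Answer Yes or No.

Backdoor paths from C to D (paths whose first edge points into C):
  P1: C <- S -> N -> R <- D
  P2: C <- S -> N -> H <- R <- D
  P3: C <- S -> R <- D
Condition 1 (no descendant of C in the set): FAILS — H and R are descendants of C.
Condition 2 (every backdoor path blocked by {H, R, S}):
  P1: blocked at fork node S ∈ conditioning set.
  P2: blocked at fork node S ∈ conditioning set.
  P3: blocked at fork node S ∈ conditioning set.
{H, R, S} does not satisfy the backdoor criterion.

No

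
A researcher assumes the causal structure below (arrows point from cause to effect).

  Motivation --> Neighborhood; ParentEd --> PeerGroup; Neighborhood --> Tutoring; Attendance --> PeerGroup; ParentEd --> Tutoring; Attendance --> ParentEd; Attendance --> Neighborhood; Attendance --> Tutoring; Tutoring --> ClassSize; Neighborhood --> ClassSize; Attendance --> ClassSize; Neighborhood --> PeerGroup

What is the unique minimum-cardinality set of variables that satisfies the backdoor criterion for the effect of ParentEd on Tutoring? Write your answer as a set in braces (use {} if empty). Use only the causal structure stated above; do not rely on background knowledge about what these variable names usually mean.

Variables eligible for adjustment (non-descendants of ParentEd, excluding ParentEd and Tutoring): {Attendance, Motivation, Neighborhood}.
Backdoor paths from ParentEd to Tutoring:
  P1: ParentEd <- Attendance -> Neighborhood -> Tutoring
  P2: ParentEd <- Attendance -> Neighborhood -> ClassSize <- Tutoring
  P3: ParentEd <- Attendance -> PeerGroup <- Neighborhood -> Tutoring
  P4: ParentEd <- Attendance -> PeerGroup <- Neighborhood -> ClassSize <- Tutoring
  P5: ParentEd <- Attendance -> Tutoring
  P6: ParentEd <- Attendance -> ClassSize <- Neighborhood -> Tutoring
  P7: ParentEd <- Attendance -> ClassSize <- Tutoring
The empty set is not sufficient: P1 (ParentEd <- Attendance -> Neighborhood -> Tutoring) has no collider blocking it and no conditioned non-collider, so it is open.
Try {Attendance}:
  P1: blocked at fork node Attendance ∈ conditioning set.
  P2: blocked at fork node Attendance ∈ conditioning set.
  P3: blocked at fork node Attendance ∈ conditioning set.
  P4: blocked at fork node Attendance ∈ conditioning set.
  P5: blocked at fork node Attendance ∈ conditioning set.
  P6: blocked at fork node Attendance ∈ conditioning set.
  P7: blocked at fork node Attendance ∈ conditioning set.
{Attendance} contains no descendant of ParentEd and blocks every backdoor path.
No other singleton works — e.g. {Motivation} leaves P1 open — so {Attendance} is the unique smallest valid adjustment set.

{Attendance}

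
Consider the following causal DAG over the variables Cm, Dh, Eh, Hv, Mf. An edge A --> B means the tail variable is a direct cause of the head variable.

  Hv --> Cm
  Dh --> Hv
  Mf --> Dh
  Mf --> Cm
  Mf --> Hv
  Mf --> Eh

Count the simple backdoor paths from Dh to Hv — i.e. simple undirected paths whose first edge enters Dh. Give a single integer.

A backdoor path from Dh to Hv is any simple undirected path whose first edge points into Dh (i.e. leaves Dh via a parent).
Parents of Dh: {Mf}.
Enumerating:
  P1: Dh <- Mf -> Hv
  P2: Dh <- Mf -> Cm <- Hv
That exhausts the simple backdoor paths. Count: 2.

2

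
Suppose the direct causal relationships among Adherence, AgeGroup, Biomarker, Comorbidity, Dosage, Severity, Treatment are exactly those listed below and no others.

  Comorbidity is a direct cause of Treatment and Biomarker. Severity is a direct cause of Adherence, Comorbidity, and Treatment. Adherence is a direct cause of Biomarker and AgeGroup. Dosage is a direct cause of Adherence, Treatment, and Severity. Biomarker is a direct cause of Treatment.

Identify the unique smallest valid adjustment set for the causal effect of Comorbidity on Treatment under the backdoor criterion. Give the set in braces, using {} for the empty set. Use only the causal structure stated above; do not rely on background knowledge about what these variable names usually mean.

{Severity}

Variables eligible for adjustment (non-descendants of Comorbidity, excluding Comorbidity and Treatment): {Adherence, AgeGroup, Dosage, Severity}.
Backdoor paths from Comorbidity to Treatment:
  P1: Comorbidity <- Severity <- Dosage -> Adherence -> Biomarker -> Treatment
  P2: Comorbidity <- Severity <- Dosage -> Treatment
  P3: Comorbidity <- Severity -> Adherence <- Dosage -> Treatment
  P4: Comorbidity <- Severity -> Adherence -> Biomarker -> Treatment
  P5: Comorbidity <- Severity -> Treatment
The empty set is not sufficient: P1 (Comorbidity <- Severity <- Dosage -> Adherence -> Biomarker -> Treatment) has no collider blocking it and no conditioned non-collider, so it is open.
Try {Severity}:
  P1: blocked at chain node Severity ∈ conditioning set.
  P2: blocked at chain node Severity ∈ conditioning set.
  P3: blocked at fork node Severity ∈ conditioning set.
  P4: blocked at fork node Severity ∈ conditioning set.
  P5: blocked at fork node Severity ∈ conditioning set.
{Severity} contains no descendant of Comorbidity and blocks every backdoor path.
No other singleton works — e.g. {Dosage} leaves P4 open — so {Severity} is the unique smallest valid adjustment set.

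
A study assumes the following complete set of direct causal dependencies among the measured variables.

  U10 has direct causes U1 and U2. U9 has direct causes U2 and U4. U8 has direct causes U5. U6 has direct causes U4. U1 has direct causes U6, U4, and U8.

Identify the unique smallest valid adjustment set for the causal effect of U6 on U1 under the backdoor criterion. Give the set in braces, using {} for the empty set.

Variables eligible for adjustment (non-descendants of U6, excluding U6 and U1): {U2, U4, U5, U8, U9}.
Backdoor paths from U6 to U1:
  P1: U6 <- U4 -> U1
  P2: U6 <- U4 -> U9 <- U2 -> U10 <- U1
The empty set is not sufficient: P1 (U6 <- U4 -> U1) has no collider blocking it and no conditioned non-collider, so it is open.
Try {U4}:
  P1: blocked at fork node U4 ∈ conditioning set.
  P2: blocked at fork node U4 ∈ conditioning set.
{U4} contains no descendant of U6 and blocks every backdoor path.
No other singleton works — e.g. {U5} leaves P1 open — so {U4} is the unique smallest valid adjustment set.

{U4}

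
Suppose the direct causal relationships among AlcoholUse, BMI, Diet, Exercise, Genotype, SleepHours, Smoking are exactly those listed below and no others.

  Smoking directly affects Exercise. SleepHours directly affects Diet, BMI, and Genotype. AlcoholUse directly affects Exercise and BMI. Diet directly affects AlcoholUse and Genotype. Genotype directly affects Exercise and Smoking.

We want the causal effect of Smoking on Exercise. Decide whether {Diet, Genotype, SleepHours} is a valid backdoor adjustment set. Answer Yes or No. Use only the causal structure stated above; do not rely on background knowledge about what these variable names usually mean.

Backdoor paths from Smoking to Exercise (paths whose first edge points into Smoking):
  P1: Smoking <- Genotype <- SleepHours -> Diet -> AlcoholUse -> Exercise
  P2: Smoking <- Genotype <- SleepHours -> BMI <- AlcoholUse -> Exercise
  P3: Smoking <- Genotype <- Diet <- SleepHours -> BMI <- AlcoholUse -> Exercise
  P4: Smoking <- Genotype <- Diet -> AlcoholUse -> Exercise
  P5: Smoking <- Genotype -> Exercise
Condition 1 (no descendant of Smoking in the set): holds — descendants of Smoking are {Exercise}; none are in {Diet, Genotype, SleepHours}.
Condition 2 (every backdoor path blocked by {Diet, Genotype, SleepHours}):
  P1: blocked at chain node Genotype ∈ conditioning set.
  P2: blocked at chain node Genotype ∈ conditioning set.
  P3: blocked at chain node Genotype ∈ conditioning set.
  P4: blocked at chain node Genotype ∈ conditioning set.
  P5: blocked at fork node Genotype ∈ conditioning set.
{Diet, Genotype, SleepHours} satisfies the backdoor criterion.

Yes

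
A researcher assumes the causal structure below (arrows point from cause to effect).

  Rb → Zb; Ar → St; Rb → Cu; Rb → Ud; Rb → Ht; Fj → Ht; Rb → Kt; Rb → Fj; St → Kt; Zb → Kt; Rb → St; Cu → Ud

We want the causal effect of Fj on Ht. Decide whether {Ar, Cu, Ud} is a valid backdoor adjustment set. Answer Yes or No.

Backdoor paths from Fj to Ht (paths whose first edge points into Fj):
  P1: Fj <- Rb -> Ht
Condition 1 (no descendant of Fj in the set): holds — descendants of Fj are {Ht}; none are in {Ar, Cu, Ud}.
Condition 2 (every backdoor path blocked by {Ar, Cu, Ud}):
  P1: open — no interior node is in the conditioning set.
{Ar, Cu, Ud} does not satisfy the backdoor criterion.

No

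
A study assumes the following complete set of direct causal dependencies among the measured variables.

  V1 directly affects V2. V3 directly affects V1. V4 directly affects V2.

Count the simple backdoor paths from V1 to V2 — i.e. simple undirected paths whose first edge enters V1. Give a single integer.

0

A backdoor path from V1 to V2 is any simple undirected path whose first edge points into V1 (i.e. leaves V1 via a parent).
Parents of V1: {V3}.
No simple path from any parent of V1 reaches V2 without revisiting V1, so there are no backdoor paths.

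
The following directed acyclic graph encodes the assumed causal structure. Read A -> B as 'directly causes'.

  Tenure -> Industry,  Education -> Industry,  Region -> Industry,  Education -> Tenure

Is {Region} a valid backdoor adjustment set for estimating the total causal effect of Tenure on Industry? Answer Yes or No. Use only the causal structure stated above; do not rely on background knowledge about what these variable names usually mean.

No

Backdoor paths from Tenure to Industry (paths whose first edge points into Tenure):
  P1: Tenure <- Education -> Industry
Condition 1 (no descendant of Tenure in the set): holds — descendants of Tenure are {Industry}; none are in {Region}.
Condition 2 (every backdoor path blocked by {Region}):
  P1: open — no interior node is in the conditioning set.
{Region} does not satisfy the backdoor criterion.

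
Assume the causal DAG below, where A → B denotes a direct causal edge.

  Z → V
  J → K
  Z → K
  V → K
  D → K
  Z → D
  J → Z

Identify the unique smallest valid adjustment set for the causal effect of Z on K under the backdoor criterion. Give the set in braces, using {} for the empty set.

{J}

Variables eligible for adjustment (non-descendants of Z, excluding Z and K): {J}.
Backdoor paths from Z to K:
  P1: Z <- J -> K
The empty set is not sufficient: P1 (Z <- J -> K) has no collider blocking it and no conditioned non-collider, so it is open.
Try {J}:
  P1: blocked at fork node J ∈ conditioning set.
{J} contains no descendant of Z and blocks every backdoor path.
{J} is the unique smallest valid adjustment set.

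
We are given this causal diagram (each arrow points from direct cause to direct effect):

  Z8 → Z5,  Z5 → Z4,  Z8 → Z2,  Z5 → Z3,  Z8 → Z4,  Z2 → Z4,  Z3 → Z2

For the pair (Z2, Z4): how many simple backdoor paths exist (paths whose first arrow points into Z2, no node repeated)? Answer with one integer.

A backdoor path from Z2 to Z4 is any simple undirected path whose first edge points into Z2 (i.e. leaves Z2 via a parent).
Parents of Z2: {Z3, Z8}.
Enumerating:
  P1: Z2 <- Z8 -> Z5 -> Z4
  P2: Z2 <- Z8 -> Z4
  P3: Z2 <- Z3 <- Z5 <- Z8 -> Z4
  P4: Z2 <- Z3 <- Z5 -> Z4
That exhausts the simple backdoor paths. Count: 4.

4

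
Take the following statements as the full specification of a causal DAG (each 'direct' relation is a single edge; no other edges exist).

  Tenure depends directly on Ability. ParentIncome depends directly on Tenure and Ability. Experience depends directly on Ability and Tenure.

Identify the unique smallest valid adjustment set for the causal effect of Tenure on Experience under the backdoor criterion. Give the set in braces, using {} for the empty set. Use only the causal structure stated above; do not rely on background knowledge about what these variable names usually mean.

{Ability}

Variables eligible for adjustment (non-descendants of Tenure, excluding Tenure and Experience): {Ability}.
Backdoor paths from Tenure to Experience:
  P1: Tenure <- Ability -> Experience
The empty set is not sufficient: P1 (Tenure <- Ability -> Experience) has no collider blocking it and no conditioned non-collider, so it is open.
Try {Ability}:
  P1: blocked at fork node Ability ∈ conditioning set.
{Ability} contains no descendant of Tenure and blocks every backdoor path.
{Ability} is the unique smallest valid adjustment set.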